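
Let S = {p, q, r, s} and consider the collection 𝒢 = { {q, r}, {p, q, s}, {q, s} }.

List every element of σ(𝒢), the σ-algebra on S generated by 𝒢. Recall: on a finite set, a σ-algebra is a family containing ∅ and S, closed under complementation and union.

Initial family (5 sets): { ∅, {q, r}, {q, s}, {p, q, s}, S }.
Iteration 1. New:
  {r}  = ᶜ of {p, q, s}
  {p, r}  = ᶜ of {q, s}
  {p, s}  = ᶜ of {q, r}
  {q, r, s}  = {q, r} ∪ {q, s}
  |family| = 9
Iteration 2 adds 3:
  {p}  = ᶜ of {q, r, s}
  {p, q, r}  = {q, r} ∪ {p, r}
  {p, r, s}  = {r} ∪ {p, s}
  |family| = 12
Iteration 3. New:
  {q}  = ᶜ of {p, r, s}
  {s}  = ᶜ of {p, q, r}
  |family| = 14
Iteration 4. New:
  {p, q}  = {q} ∪ {p}
  {r, s}  = {r} ∪ {s}
  |family| = 16
Iteration 5: closed — nothing new.

Therefore σ(𝒢) = { ∅, {p}, {q}, {r}, {s}, {p, q}, {p, r}, {p, s}, {q, r}, {q, s}, {r, s}, {p, q, r}, {p, q, s}, {p, r, s}, {q, r, s}, S } (|σ(𝒢)| = 16).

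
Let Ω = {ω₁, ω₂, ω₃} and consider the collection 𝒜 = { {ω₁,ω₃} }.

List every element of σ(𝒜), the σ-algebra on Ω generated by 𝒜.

Start: 𝒜 ∪ {∅, Ω} = { {}, {ω₁,ω₃}, Ω }.
Iteration 1. New:
  {ω₂}  = ᶜ of {ω₁,ω₃}
Iteration 2: closed — nothing new.

Therefore σ(𝒜) = { {}, {ω₂}, {ω₁,ω₃}, Ω } (|σ(𝒜)| = 4).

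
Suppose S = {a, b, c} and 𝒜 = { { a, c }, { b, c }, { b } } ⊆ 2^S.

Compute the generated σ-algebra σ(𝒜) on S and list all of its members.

Start: 𝒜 ∪ {∅, S} = { {  }, { b }, { a, c }, { b, c }, S }.
Round 1 adds 1:
  { a }  = S∖{ b, c }
  |family| = 6
Round 2. New:
  { a, b }  = { b } ∪ { a }
  |family| = 7
Round 3 (1 new):
  { c }  = S∖{ a, b }
  |family| = 8
Round 4: already closed under ᶜ and ∪.

|σ(𝒜)| = 8.  σ(𝒜) = { {  }, { a }, { b }, { c }, { a, b }, { a, c }, { b, c }, S }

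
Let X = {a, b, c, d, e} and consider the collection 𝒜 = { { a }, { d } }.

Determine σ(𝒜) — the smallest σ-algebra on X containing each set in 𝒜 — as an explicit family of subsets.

|σ(𝒜)| = 8.  σ(𝒜) = { {}, { a }, { d }, { a, d }, { b, c, e }, { a, b, c, e }, { b, c, d, e }, X }

Trace:
Initial family (4 sets): { {}, { a }, { d }, X }.
Iteration 1. New:
  { a, d }  = { a } ∪ { d }
  { a, b, c, e }  = ᶜ of { d }
  { b, c, d, e }  = ᶜ of { a }
  (now 7)
Iteration 2 (1 new):
  { b, c, e }  = ᶜ of { a, d }
  (now 8)
Iteration 3: no new sets; the family is a σ-algebra.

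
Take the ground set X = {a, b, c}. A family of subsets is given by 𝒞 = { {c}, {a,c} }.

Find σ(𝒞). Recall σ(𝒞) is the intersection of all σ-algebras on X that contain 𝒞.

Start: 𝒞 ∪ {∅, X} = { {}, {c}, {a,c}, X }.
Pass 1 adds 2:
  {b}  = complement {a,c}
  {a,b}  = complement {c}
Pass 2: 1 new —
  {b,c}  = {c} ∪ {b}
Pass 3: 1 new —
  {a}  = complement {b,c}
Pass 4: no new sets; the family is a σ-algebra.

Therefore σ(𝒞) = { {}, {a}, {b}, {c}, {a,b}, {a,c}, {b,c}, X } (|σ(𝒞)| = 8).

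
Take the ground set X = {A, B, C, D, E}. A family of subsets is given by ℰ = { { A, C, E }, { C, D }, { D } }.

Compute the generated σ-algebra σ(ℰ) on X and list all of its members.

σ(ℰ) (16 sets): { ∅, { B }, { C }, { D }, { A, E }, { B, C }, { B, D }, { C, D }, { A, B, E }, { A, C, E }, { A, D, E }, { B, C, D }, { A, B, C, E }, { A, B, D, E }, { A, C, D, E }, X }

Check:
Seed the family with ℰ together with ∅ and X: { ∅, { D }, { C, D }, { A, C, E }, X }.
Pass 1: +4 →
  { B, D }  = X∖{ A, C, E }
  { A, B, E }  = X∖{ C, D }
  { A, B, C, E }  = X∖{ D }
  { A, C, D, E }  = { C, D } ∪ { A, C, E }
  (now 9)
Pass 2 adds 3:
  { B }  = X∖{ A, C, D, E }
  { B, C, D }  = { C, D } ∪ { B, D }
  { A, B, D, E }  = { A, B, E } ∪ { D }
  (now 12)
Pass 3 adds 2:
  { C }  = X∖{ A, B, D, E }
  { A, E }  = X∖{ B, C, D }
  (now 14)
Pass 4 adds 2:
  { B, C }  = { C } ∪ { B }
  { A, D, E }  = { A, E } ∪ { D }
  (now 16)
Pass 5 adds nothing — fixpoint reached.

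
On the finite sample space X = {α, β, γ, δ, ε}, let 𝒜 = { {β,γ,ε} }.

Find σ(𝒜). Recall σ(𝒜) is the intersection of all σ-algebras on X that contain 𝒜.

σ(𝒜) = { ∅, {α,δ}, {β,γ,ε}, X }

Check:
Seed the family with 𝒜 together with ∅ and X: { ∅, {β,γ,ε}, X }.
Round 1: +1 →
  {α,δ}  = ᶜ of {β,γ,ε}
Round 2: no new sets; the family is a σ-algebra.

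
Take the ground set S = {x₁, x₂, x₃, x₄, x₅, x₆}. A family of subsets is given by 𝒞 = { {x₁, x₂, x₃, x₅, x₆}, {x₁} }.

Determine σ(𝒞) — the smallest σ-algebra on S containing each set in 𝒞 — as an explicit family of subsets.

|σ(𝒞)| = 8.  σ(𝒞) = { ∅, {x₁}, {x₄}, {x₁, x₄}, {x₂, x₃, x₅, x₆}, {x₁, x₂, x₃, x₅, x₆}, {x₂, x₃, x₄, x₅, x₆}, S }

Derivation:
Initial family (4 sets): { ∅, {x₁}, {x₁, x₂, x₃, x₅, x₆}, S }.
Pass 1 adds 2:
  {x₄}  = S∖{x₁, x₂, x₃, x₅, x₆}
  {x₂, x₃, x₄, x₅, x₆}  = S∖{x₁}
  (now 6)
Pass 2. New:
  {x₁, x₄}  = {x₄} ∪ {x₁}
  (now 7)
Pass 3: +1 →
  {x₂, x₃, x₅, x₆}  = S∖{x₁, x₄}
  (now 8)
Pass 4: closed — nothing new.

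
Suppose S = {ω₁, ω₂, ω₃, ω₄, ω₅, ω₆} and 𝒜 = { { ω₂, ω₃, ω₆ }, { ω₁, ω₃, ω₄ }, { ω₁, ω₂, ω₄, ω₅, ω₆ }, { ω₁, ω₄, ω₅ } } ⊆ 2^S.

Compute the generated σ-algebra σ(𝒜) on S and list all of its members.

|σ(𝒜)| = 16.  σ(𝒜) = { {}, { ω₃ }, { ω₅ }, { ω₁, ω₄ }, { ω₂, ω₆ }, { ω₃, ω₅ }, { ω₁, ω₃, ω₄ }, { ω₁, ω₄, ω₅ }, { ω₂, ω₃, ω₆ }, { ω₂, ω₅, ω₆ }, { ω₁, ω₂, ω₄, ω₆ }, { ω₁, ω₃, ω₄, ω₅ }, { ω₂, ω₃, ω₅, ω₆ }, { ω₁, ω₂, ω₃, ω₄, ω₆ }, { ω₁, ω₂, ω₄, ω₅, ω₆ }, S }

Trace:
Start: 𝒜 ∪ {∅, S} = { {}, { ω₁, ω₃, ω₄ }, { ω₁, ω₄, ω₅ }, { ω₂, ω₃, ω₆ }, { ω₁, ω₂, ω₄, ω₅, ω₆ }, S }.
Iteration 1: 4 new —
  { ω₃ }  = { ω₁, ω₂, ω₄, ω₅, ω₆ }ᶜ
  { ω₂, ω₅, ω₆ }  = { ω₁, ω₃, ω₄ }ᶜ
  { ω₁, ω₃, ω₄, ω₅ }  = { ω₁, ω₄, ω₅ } ∪ { ω₁, ω₃, ω₄ }
  { ω₁, ω₂, ω₃, ω₄, ω₆ }  = { ω₁, ω₃, ω₄ } ∪ { ω₂, ω₃, ω₆ }
Iteration 2 adds 3:
  { ω₅ }  = { ω₁, ω₂, ω₃, ω₄, ω₆ }ᶜ
  { ω₂, ω₆ }  = { ω₁, ω₃, ω₄, ω₅ }ᶜ
  { ω₂, ω₃, ω₅, ω₆ }  = { ω₂, ω₃, ω₆ } ∪ { ω₂, ω₅, ω₆ }
Iteration 3. New:
  { ω₁, ω₄ }  = { ω₂, ω₃, ω₅, ω₆ }ᶜ
  { ω₃, ω₅ }  = { ω₃ } ∪ { ω₅ }
Iteration 4: 1 new —
  { ω₁, ω₂, ω₄, ω₆ }  = { ω₃, ω₅ }ᶜ
Iteration 5 adds nothing — fixpoint reached.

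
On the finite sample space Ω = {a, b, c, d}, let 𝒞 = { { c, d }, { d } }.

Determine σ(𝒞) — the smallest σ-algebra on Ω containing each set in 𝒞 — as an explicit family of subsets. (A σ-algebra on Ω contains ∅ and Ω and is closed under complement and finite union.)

σ(𝒞) = { ∅, { c }, { d }, { a, b }, { c, d }, { a, b, c }, { a, b, d }, Ω }

Trace:
Begin from { ∅, { d }, { c, d }, Ω } (that is, 𝒞 plus ∅ and Ω).
Pass 1 adds 2:
  { a, b }  = complement { c, d }
  { a, b, c }  = complement { d }
Pass 2: 1 new —
  { a, b, d }  = { a, b } ∪ { d }
Pass 3 adds 1:
  { c }  = complement { a, b, d }
After Pass 4 the family is unchanged; done.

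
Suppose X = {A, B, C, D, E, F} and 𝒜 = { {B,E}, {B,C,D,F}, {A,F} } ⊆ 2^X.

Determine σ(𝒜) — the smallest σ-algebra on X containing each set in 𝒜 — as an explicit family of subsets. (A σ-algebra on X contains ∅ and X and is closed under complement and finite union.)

Initial family (5 sets): { {}, {A,F}, {B,E}, {B,C,D,F}, X }.
Iteration 1 adds 6:
  {A,E}  = {B,C,D,F}ᶜ
  {A,B,E,F}  = {B,E} ∪ {A,F}
  {A,C,D,F}  = {B,E}ᶜ
  {B,C,D,E}  = {A,F}ᶜ
  {A,B,C,D,F}  = {B,C,D,F} ∪ {A,F}
  {B,C,D,E,F}  = {B,E} ∪ {B,C,D,F}
Iteration 2 (7 new):
  {A}  = {B,C,D,E,F}ᶜ
  {E}  = {A,B,C,D,F}ᶜ
  {C,D}  = {A,B,E,F}ᶜ
  {A,B,E}  = {B,E} ∪ {A,E}
  {A,E,F}  = {A,F} ∪ {A,E}
  {A,B,C,D,E}  = {B,C,D,E} ∪ {A,E}
  {A,C,D,E,F}  = {A,C,D,F} ∪ {A,E}
Iteration 3: +7 →
  {B}  = {A,C,D,E,F}ᶜ
  {F}  = {A,B,C,D,E}ᶜ
  {A,C,D}  = {C,D} ∪ {A}
  {B,C,D}  = {A,E,F}ᶜ
  {C,D,E}  = {C,D} ∪ {E}
  {C,D,F}  = {A,B,E}ᶜ
  {A,C,D,E}  = {C,D} ∪ {A,E}
Iteration 4: 7 new —
  {A,B}  = {B} ∪ {A}
  {B,F}  = {A,C,D,E}ᶜ
  {E,F}  = {F} ∪ {E}
  {A,B,F}  = {C,D,E}ᶜ
  {B,E,F}  = {A,C,D}ᶜ
  {A,B,C,D}  = {B,C,D} ∪ {A,C,D}
  {C,D,E,F}  = {C,D,E} ∪ {F}
Iteration 5: closed — nothing new.

Hence σ(𝒜) has 32 members: { {}, {A}, {B}, {E}, {F}, {A,B}, {A,E}, {A,F}, {B,E}, {B,F}, {C,D}, {E,F}, {A,B,E}, {A,B,F}, {A,C,D}, {A,E,F}, {B,C,D}, {B,E,F}, {C,D,E}, {C,D,F}, {A,B,C,D}, {A,B,E,F}, {A,C,D,E}, {A,C,D,F}, {B,C,D,E}, {B,C,D,F}, {C,D,E,F}, {A,B,C,D,E}, {A,B,C,D,F}, {A,C,D,E,F}, {B,C,D,E,F}, X }.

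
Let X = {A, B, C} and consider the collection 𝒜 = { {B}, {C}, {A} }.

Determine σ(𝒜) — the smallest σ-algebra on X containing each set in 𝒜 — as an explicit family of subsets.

Answer: σ(𝒜) = { ∅, {A}, {B}, {C}, {A,B}, {A,C}, {B,C}, X }

Derivation:
Initial family (5 sets): { ∅, {A}, {B}, {C}, X }.
Pass 1 (3 new):
  {A,B}  = complement {C}
  {A,C}  = complement {B}
  {B,C}  = complement {A}
  (now 8)
Pass 2: already closed under ᶜ and ∪.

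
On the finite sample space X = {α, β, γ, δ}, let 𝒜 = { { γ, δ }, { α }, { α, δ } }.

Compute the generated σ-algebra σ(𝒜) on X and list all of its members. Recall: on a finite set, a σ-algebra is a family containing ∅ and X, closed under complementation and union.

Answer: σ(𝒜) = { {}, { α }, { β }, { γ }, { δ }, { α, β }, { α, γ }, { α, δ }, { β, γ }, { β, δ }, { γ, δ }, { α, β, γ }, { α, β, δ }, { α, γ, δ }, { β, γ, δ }, X }

Derivation:
Initial family (5 sets): { {}, { α }, { α, δ }, { γ, δ }, X }.
Pass 1 adds 4:
  { α, β }  = { γ, δ }ᶜ
  { β, γ }  = { α, δ }ᶜ
  { α, γ, δ }  = { γ, δ } ∪ { α, δ }
  { β, γ, δ }  = { α }ᶜ
  |family| = 9
Pass 2: 3 new —
  { β }  = { α, γ, δ }ᶜ
  { α, β, γ }  = { α, β } ∪ { β, γ }
  { α, β, δ }  = { α, β } ∪ { α, δ }
  |family| = 12
Pass 3 adds 2:
  { γ }  = { α, β, δ }ᶜ
  { δ }  = { α, β, γ }ᶜ
  |family| = 14
Pass 4 adds 2:
  { α, γ }  = { γ } ∪ { α }
  { β, δ }  = { δ } ∪ { β }
  |family| = 16
Pass 5 adds nothing — fixpoint reached.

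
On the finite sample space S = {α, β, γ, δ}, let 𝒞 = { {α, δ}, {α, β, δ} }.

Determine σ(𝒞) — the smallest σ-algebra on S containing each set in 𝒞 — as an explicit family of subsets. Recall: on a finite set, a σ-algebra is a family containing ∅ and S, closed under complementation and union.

σ(𝒞) = { {}, {β}, {γ}, {α, δ}, {β, γ}, {α, β, δ}, {α, γ, δ}, S }

Check:
Seed the family with 𝒞 together with ∅ and S: { {}, {α, δ}, {α, β, δ}, S }.
Iteration 1 adds 2:
  {γ}  = {α, β, δ}ᶜ
  {β, γ}  = {α, δ}ᶜ
  (now 6)
Iteration 2 (1 new):
  {α, γ, δ}  = {γ} ∪ {α, δ}
  (now 7)
Iteration 3. New:
  {β}  = {α, γ, δ}ᶜ
  (now 8)
After Iteration 4 the family is unchanged; done.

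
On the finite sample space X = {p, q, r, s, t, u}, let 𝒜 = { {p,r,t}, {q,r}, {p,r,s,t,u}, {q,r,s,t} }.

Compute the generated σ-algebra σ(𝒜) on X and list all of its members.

Seed the family with 𝒜 together with ∅ and X: { {}, {q,r}, {p,r,t}, {q,r,s,t}, {p,r,s,t,u}, X }.
Iteration 1 (6 new):
  {q}  = {p,r,s,t,u}ᶜ
  {p,u}  = {q,r,s,t}ᶜ
  {q,s,u}  = {p,r,t}ᶜ
  {p,q,r,t}  = {q,r} ∪ {p,r,t}
  {p,s,t,u}  = {q,r}ᶜ
  {p,q,r,s,t}  = {p,r,t} ∪ {q,r,s,t}
  — 12 sets.
Iteration 2: +10 →
  {u}  = {p,q,r,s,t}ᶜ
  {s,u}  = {p,q,r,t}ᶜ
  {p,q,u}  = {p,u} ∪ {q}
  {p,q,r,u}  = {p,u} ∪ {q,r}
  {p,q,s,u}  = {q,s,u} ∪ {p,u}
  {p,r,t,u}  = {p,u} ∪ {p,r,t}
  {q,r,s,u}  = {q,s,u} ∪ {q,r}
  {p,q,r,t,u}  = {p,u} ∪ {p,q,r,t}
  {p,q,s,t,u}  = {q,s,u} ∪ {p,s,t,u}
  {q,r,s,t,u}  = {q,s,u} ∪ {q,r,s,t}
  — 22 sets.
Iteration 3: 12 new —
  {p}  = {q,r,s,t,u}ᶜ
  {r}  = {p,q,s,t,u}ᶜ
  {s}  = {p,q,r,t,u}ᶜ
  {p,t}  = {q,r,s,u}ᶜ
  {q,s}  = {p,r,t,u}ᶜ
  {q,u}  = {q} ∪ {u}
  {r,t}  = {p,q,s,u}ᶜ
  {s,t}  = {p,q,r,u}ᶜ
  {p,s,u}  = {p,u} ∪ {s,u}
  {q,r,u}  = {u} ∪ {q,r}
  {r,s,t}  = {p,q,u}ᶜ
  {p,q,r,s,u}  = {q,s,u} ∪ {p,q,r,u}
  — 34 sets.
Iteration 4 (25 new):
  {t}  = {p,q,r,s,u}ᶜ
  {p,q}  = {p} ∪ {q}
  {p,r}  = {p} ∪ {r}
  {p,s}  = {p} ∪ {s}
  {r,s}  = {r} ∪ {s}
  {r,u}  = {u} ∪ {r}
  {p,q,r}  = {p} ∪ {q,r}
  {p,q,s}  = {p} ∪ {q,s}
  {p,q,t}  = {q} ∪ {p,t}
  {p,r,u}  = {p,u} ∪ {r}
  {p,s,t}  = {q,r,u}ᶜ
  {p,t,u}  = {p,u} ∪ {p,t}
  {q,r,s}  = {r} ∪ {q,s}
  {q,r,t}  = {p,s,u}ᶜ
  {q,s,t}  = {q} ∪ {s,t}
  {r,s,u}  = {r} ∪ {s,u}
  {r,t,u}  = {u} ∪ {r,t}
  {s,t,u}  = {u} ∪ {s,t}
  {p,q,s,t}  = {p,t} ∪ {q,s}
  {p,q,t,u}  = {q,u} ∪ {p,t}
  {p,r,s,t}  = {q,u}ᶜ
  {p,r,s,u}  = {p,s,u} ∪ {r}
  {q,r,t,u}  = {q,r,u} ∪ {r,t}
  {q,s,t,u}  = {q,s,u} ∪ {s,t}
  {r,s,t,u}  = {r,s,t} ∪ {u}
  — 59 sets.
Iteration 5: +5 →
  {q,t}  = {p,r,s,u}ᶜ
  {t,u}  = {u} ∪ {t}
  {p,r,s}  = {r,s} ∪ {p,s}
  {q,t,u}  = {q,u} ∪ {t}
  {p,q,r,s}  = {r,s} ∪ {p,q,r}
  — 64 sets.
Iteration 6: already closed under ᶜ and ∪.

|σ(𝒜)| = 64.  σ(𝒜) = { {}, {p}, {q}, {r}, {s}, {t}, {u}, {p,q}, {p,r}, {p,s}, {p,t}, {p,u}, {q,r}, {q,s}, {q,t}, {q,u}, {r,s}, {r,t}, {r,u}, {s,t}, {s,u}, {t,u}, {p,q,r}, {p,q,s}, {p,q,t}, {p,q,u}, {p,r,s}, {p,r,t}, {p,r,u}, {p,s,t}, {p,s,u}, {p,t,u}, {q,r,s}, {q,r,t}, {q,r,u}, {q,s,t}, {q,s,u}, {q,t,u}, {r,s,t}, {r,s,u}, {r,t,u}, {s,t,u}, {p,q,r,s}, {p,q,r,t}, {p,q,r,u}, {p,q,s,t}, {p,q,s,u}, {p,q,t,u}, {p,r,s,t}, {p,r,s,u}, {p,r,t,u}, {p,s,t,u}, {q,r,s,t}, {q,r,s,u}, {q,r,t,u}, {q,s,t,u}, {r,s,t,u}, {p,q,r,s,t}, {p,q,r,s,u}, {p,q,r,t,u}, {p,q,s,t,u}, {p,r,s,t,u}, {q,r,s,t,u}, X }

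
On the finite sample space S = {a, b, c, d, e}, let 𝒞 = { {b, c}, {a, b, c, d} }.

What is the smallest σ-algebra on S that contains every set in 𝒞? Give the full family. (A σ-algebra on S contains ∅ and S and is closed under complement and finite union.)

σ(𝒞) = { {}, {e}, {a, d}, {b, c}, {a, d, e}, {b, c, e}, {a, b, c, d}, S }

Working:
Take S₀ = 𝒞 ∪ {∅, S} = { {}, {b, c}, {a, b, c, d}, S }.
Iteration 1. New:
  {e}  = complement {a, b, c, d}
  {a, d, e}  = complement {b, c}
  [6 total]
Iteration 2. New:
  {b, c, e}  = {b, c} ∪ {e}
  [7 total]
Iteration 3: +1 →
  {a, d}  = complement {b, c, e}
  [8 total]
Iteration 4: no new sets; the family is a σ-algebra.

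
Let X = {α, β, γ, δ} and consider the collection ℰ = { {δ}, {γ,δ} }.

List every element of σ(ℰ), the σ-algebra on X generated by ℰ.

σ(ℰ) = { ∅, {γ}, {δ}, {α,β}, {γ,δ}, {α,β,γ}, {α,β,δ}, X }

Trace:
Take S₀ = ℰ ∪ {∅, X} = { ∅, {δ}, {γ,δ}, X }.
Iteration 1. New:
  {α,β}  = X∖{γ,δ}
  {α,β,γ}  = X∖{δ}
  — 6 sets.
Iteration 2. New:
  {α,β,δ}  = {α,β} ∪ {δ}
  — 7 sets.
Iteration 3 adds 1:
  {γ}  = X∖{α,β,δ}
  — 8 sets.
Iteration 4: stable.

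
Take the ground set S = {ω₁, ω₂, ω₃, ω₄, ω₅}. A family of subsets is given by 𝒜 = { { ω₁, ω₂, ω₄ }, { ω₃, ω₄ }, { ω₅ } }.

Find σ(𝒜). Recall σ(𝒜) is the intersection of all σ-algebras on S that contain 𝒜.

Take S₀ = 𝒜 ∪ {∅, S} = { {}, { ω₅ }, { ω₃, ω₄ }, { ω₁, ω₂, ω₄ }, S }.
Round 1 (5 new):
  { ω₃, ω₅ }  = ᶜ of { ω₁, ω₂, ω₄ }
  { ω₁, ω₂, ω₅ }  = ᶜ of { ω₃, ω₄ }
  { ω₃, ω₄, ω₅ }  = { ω₃, ω₄ } ∪ { ω₅ }
  { ω₁, ω₂, ω₃, ω₄ }  = ᶜ of { ω₅ }
  { ω₁, ω₂, ω₄, ω₅ }  = { ω₁, ω₂, ω₄ } ∪ { ω₅ }
  — 10 sets.
Round 2: 3 new —
  { ω₃ }  = ᶜ of { ω₁, ω₂, ω₄, ω₅ }
  { ω₁, ω₂ }  = ᶜ of { ω₃, ω₄, ω₅ }
  { ω₁, ω₂, ω₃, ω₅ }  = { ω₁, ω₂, ω₅ } ∪ { ω₃, ω₅ }
  — 13 sets.
Round 3 adds 2:
  { ω₄ }  = ᶜ of { ω₁, ω₂, ω₃, ω₅ }
  { ω₁, ω₂, ω₃ }  = { ω₃ } ∪ { ω₁, ω₂ }
  — 15 sets.
Round 4. New:
  { ω₄, ω₅ }  = ᶜ of { ω₁, ω₂, ω₃ }
  — 16 sets.
Round 5: stable.

Therefore σ(𝒜) = { {}, { ω₃ }, { ω₄ }, { ω₅ }, { ω₁, ω₂ }, { ω₃, ω₄ }, { ω₃, ω₅ }, { ω₄, ω₅ }, { ω₁, ω₂, ω₃ }, { ω₁, ω₂, ω₄ }, { ω₁, ω₂, ω₅ }, { ω₃, ω₄, ω₅ }, { ω₁, ω₂, ω₃, ω₄ }, { ω₁, ω₂, ω₃, ω₅ }, { ω₁, ω₂, ω₄, ω₅ }, S } (|σ(𝒜)| = 16).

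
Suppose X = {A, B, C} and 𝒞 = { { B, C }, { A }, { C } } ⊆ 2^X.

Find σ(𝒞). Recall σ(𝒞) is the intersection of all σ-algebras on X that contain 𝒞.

Start: 𝒞 ∪ {∅, X} = { {  }, { A }, { C }, { B, C }, X }.
Step 1: +2 →
  { A, B }  = complement { C }
  { A, C }  = { C } ∪ { A }
  [7 total]
Step 2: 1 new —
  { B }  = complement { A, C }
  [8 total]
After Step 3 the family is unchanged; done.

Hence σ(𝒞) has 8 members: { {  }, { A }, { B }, { C }, { A, B }, { A, C }, { B, C }, X }.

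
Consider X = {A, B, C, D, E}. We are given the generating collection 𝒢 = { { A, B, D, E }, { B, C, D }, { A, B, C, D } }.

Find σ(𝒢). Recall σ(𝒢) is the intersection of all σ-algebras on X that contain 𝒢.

σ(𝒢) (16 sets): { ∅, { A }, { C }, { E }, { A, C }, { A, E }, { B, D }, { C, E }, { A, B, D }, { A, C, E }, { B, C, D }, { B, D, E }, { A, B, C, D }, { A, B, D, E }, { B, C, D, E }, X }

Derivation:
Start: 𝒢 ∪ {∅, X} = { ∅, { B, C, D }, { A, B, C, D }, { A, B, D, E }, X }.
Pass 1. New:
  { C }  = ᶜ of { A, B, D, E }
  { E }  = ᶜ of { A, B, C, D }
  { A, E }  = ᶜ of { B, C, D }
  |family| = 8
Pass 2: +3 →
  { C, E }  = { C } ∪ { E }
  { A, C, E }  = { C } ∪ { A, E }
  { B, C, D, E }  = { B, C, D } ∪ { E }
  |family| = 11
Pass 3 adds 3:
  { A }  = ᶜ of { B, C, D, E }
  { B, D }  = ᶜ of { A, C, E }
  { A, B, D }  = ᶜ of { C, E }
  |family| = 14
Pass 4 (2 new):
  { A, C }  = { C } ∪ { A }
  { B, D, E }  = { B, D } ∪ { E }
  |family| = 16
Pass 5: no new sets; the family is a σ-algebra.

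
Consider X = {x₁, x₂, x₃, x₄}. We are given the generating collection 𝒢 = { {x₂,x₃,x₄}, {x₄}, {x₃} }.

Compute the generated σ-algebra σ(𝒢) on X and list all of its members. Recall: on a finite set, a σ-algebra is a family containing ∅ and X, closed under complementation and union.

Answer: σ(𝒢) = { {}, {x₁}, {x₂}, {x₃}, {x₄}, {x₁,x₂}, {x₁,x₃}, {x₁,x₄}, {x₂,x₃}, {x₂,x₄}, {x₃,x₄}, {x₁,x₂,x₃}, {x₁,x₂,x₄}, {x₁,x₃,x₄}, {x₂,x₃,x₄}, X }

Working:
Initial family (5 sets): { {}, {x₃}, {x₄}, {x₂,x₃,x₄}, X }.
Pass 1: +4 →
  {x₁}  = ᶜ of {x₂,x₃,x₄}
  {x₃,x₄}  = {x₃} ∪ {x₄}
  {x₁,x₂,x₃}  = ᶜ of {x₄}
  {x₁,x₂,x₄}  = ᶜ of {x₃}
  — 9 sets.
Pass 2: 4 new —
  {x₁,x₂}  = ᶜ of {x₃,x₄}
  {x₁,x₃}  = {x₃} ∪ {x₁}
  {x₁,x₄}  = {x₄} ∪ {x₁}
  {x₁,x₃,x₄}  = {x₃,x₄} ∪ {x₁}
  — 13 sets.
Pass 3. New:
  {x₂}  = ᶜ of {x₁,x₃,x₄}
  {x₂,x₃}  = ᶜ of {x₁,x₄}
  {x₂,x₄}  = ᶜ of {x₁,x₃}
  — 16 sets.
Pass 4: already closed under ᶜ and ∪.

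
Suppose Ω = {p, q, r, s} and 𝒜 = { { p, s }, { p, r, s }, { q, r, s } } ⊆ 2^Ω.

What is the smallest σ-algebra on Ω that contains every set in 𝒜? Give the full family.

Take S₀ = 𝒜 ∪ {∅, Ω} = { ∅, { p, s }, { p, r, s }, { q, r, s }, Ω }.
Step 1 (3 new):
  { p }  = complement { q, r, s }
  { q }  = complement { p, r, s }
  { q, r }  = complement { p, s }
  |family| = 8
Step 2 adds 3:
  { p, q }  = { q } ∪ { p }
  { p, q, r }  = { q, r } ∪ { p }
  { p, q, s }  = { q } ∪ { p, s }
  |family| = 11
Step 3 (3 new):
  { r }  = complement { p, q, s }
  { s }  = complement { p, q, r }
  { r, s }  = complement { p, q }
  |family| = 14
Step 4: 2 new —
  { p, r }  = { r } ∪ { p }
  { q, s }  = { s } ∪ { q }
  |family| = 16
Step 5: closed — nothing new.

σ(𝒜) = { ∅, { p }, { q }, { r }, { s }, { p, q }, { p, r }, { p, s }, { q, r }, { q, s }, { r, s }, { p, q, r }, { p, q, s }, { p, r, s }, { q, r, s }, Ω }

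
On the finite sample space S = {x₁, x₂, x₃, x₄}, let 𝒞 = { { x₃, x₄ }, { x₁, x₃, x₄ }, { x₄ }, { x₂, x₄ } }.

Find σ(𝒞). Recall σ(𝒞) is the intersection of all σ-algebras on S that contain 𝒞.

σ(𝒞) = { {}, { x₁ }, { x₂ }, { x₃ }, { x₄ }, { x₁, x₂ }, { x₁, x₃ }, { x₁, x₄ }, { x₂, x₃ }, { x₂, x₄ }, { x₃, x₄ }, { x₁, x₂, x₃ }, { x₁, x₂, x₄ }, { x₁, x₃, x₄ }, { x₂, x₃, x₄ }, S }

Trace:
Begin from { {}, { x₄ }, { x₂, x₄ }, { x₃, x₄ }, { x₁, x₃, x₄ }, S } (that is, 𝒞 plus ∅ and S).
Round 1: +5 →
  { x₂ }  = ᶜ of { x₁, x₃, x₄ }
  { x₁, x₂ }  = ᶜ of { x₃, x₄ }
  { x₁, x₃ }  = ᶜ of { x₂, x₄ }
  { x₁, x₂, x₃ }  = ᶜ of { x₄ }
  { x₂, x₃, x₄ }  = { x₃, x₄ } ∪ { x₂, x₄ }
  — 11 sets.
Round 2 (2 new):
  { x₁ }  = ᶜ of { x₂, x₃, x₄ }
  { x₁, x₂, x₄ }  = { x₁, x₂ } ∪ { x₄ }
  — 13 sets.
Round 3: +2 →
  { x₃ }  = ᶜ of { x₁, x₂, x₄ }
  { x₁, x₄ }  = { x₄ } ∪ { x₁ }
  — 15 sets.
Round 4: +1 →
  { x₂, x₃ }  = ᶜ of { x₁, x₄ }
  — 16 sets.
After Round 5 the family is unchanged; done.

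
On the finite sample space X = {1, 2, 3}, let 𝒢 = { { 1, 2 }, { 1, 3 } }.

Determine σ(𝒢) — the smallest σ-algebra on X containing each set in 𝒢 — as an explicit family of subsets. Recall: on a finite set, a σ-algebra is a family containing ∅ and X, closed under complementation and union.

|σ(𝒢)| = 8.  σ(𝒢) = { {  }, { 1 }, { 2 }, { 3 }, { 1, 2 }, { 1, 3 }, { 2, 3 }, X }

Check:
Initial family (4 sets): { {  }, { 1, 2 }, { 1, 3 }, X }.
Pass 1 (2 new):
  { 2 }  = { 1, 3 }ᶜ
  { 3 }  = { 1, 2 }ᶜ
  [6 total]
Pass 2 adds 1:
  { 2, 3 }  = { 3 } ∪ { 2 }
  [7 total]
Pass 3 adds 1:
  { 1 }  = { 2, 3 }ᶜ
  [8 total]
Pass 4: closed — nothing new.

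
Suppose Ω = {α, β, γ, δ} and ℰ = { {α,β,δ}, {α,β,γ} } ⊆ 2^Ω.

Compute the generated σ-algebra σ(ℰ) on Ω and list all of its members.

|σ(ℰ)| = 8.  σ(ℰ) = { {}, {γ}, {δ}, {α,β}, {γ,δ}, {α,β,γ}, {α,β,δ}, Ω }

Trace:
Take S₀ = ℰ ∪ {∅, Ω} = { {}, {α,β,γ}, {α,β,δ}, Ω }.
Step 1 adds 2:
  {γ}  = {α,β,δ}ᶜ
  {δ}  = {α,β,γ}ᶜ
  [6 total]
Step 2 adds 1:
  {γ,δ}  = {γ} ∪ {δ}
  [7 total]
Step 3 (1 new):
  {α,β}  = {γ,δ}ᶜ
  [8 total]
Step 4: already closed under ᶜ and ∪.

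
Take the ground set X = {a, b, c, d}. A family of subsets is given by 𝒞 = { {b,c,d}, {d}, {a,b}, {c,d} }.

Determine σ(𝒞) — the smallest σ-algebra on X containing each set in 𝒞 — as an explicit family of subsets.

Answer: σ(𝒞) = { {}, {a}, {b}, {c}, {d}, {a,b}, {a,c}, {a,d}, {b,c}, {b,d}, {c,d}, {a,b,c}, {a,b,d}, {a,c,d}, {b,c,d}, X }

Trace:
Seed the family with 𝒞 together with ∅ and X: { {}, {d}, {a,b}, {c,d}, {b,c,d}, X }.
Iteration 1: +3 →
  {a}  = X∖{b,c,d}
  {a,b,c}  = X∖{d}
  {a,b,d}  = {a,b} ∪ {d}
  — 9 sets.
Iteration 2: +3 →
  {c}  = X∖{a,b,d}
  {a,d}  = {d} ∪ {a}
  {a,c,d}  = {c,d} ∪ {a}
  — 12 sets.
Iteration 3. New:
  {b}  = X∖{a,c,d}
  {a,c}  = {c} ∪ {a}
  {b,c}  = X∖{a,d}
  — 15 sets.
Iteration 4: +1 →
  {b,d}  = X∖{a,c}
  — 16 sets.
Iteration 5: no new sets; the family is a σ-algebra.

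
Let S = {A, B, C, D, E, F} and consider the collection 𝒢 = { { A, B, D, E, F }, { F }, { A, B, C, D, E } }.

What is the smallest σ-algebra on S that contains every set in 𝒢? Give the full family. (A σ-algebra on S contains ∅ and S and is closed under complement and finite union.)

Begin from { ∅, { F }, { A, B, C, D, E }, { A, B, D, E, F }, S } (that is, 𝒢 plus ∅ and S).
Iteration 1. New:
  { C }  = ᶜ of { A, B, D, E, F }
  — 6 sets.
Iteration 2: +1 →
  { C, F }  = { C } ∪ { F }
  — 7 sets.
Iteration 3: +1 →
  { A, B, D, E }  = ᶜ of { C, F }
  — 8 sets.
Iteration 4 adds nothing — fixpoint reached.

|σ(𝒢)| = 8.  σ(𝒢) = { ∅, { C }, { F }, { C, F }, { A, B, D, E }, { A, B, C, D, E }, { A, B, D, E, F }, S }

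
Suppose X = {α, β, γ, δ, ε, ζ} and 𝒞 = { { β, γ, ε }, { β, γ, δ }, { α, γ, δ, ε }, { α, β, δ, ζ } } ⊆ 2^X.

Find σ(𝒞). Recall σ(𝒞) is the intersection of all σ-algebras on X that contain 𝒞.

σ(𝒞) = { ∅, { α }, { β }, { γ }, { δ }, { ε }, { ζ }, { α, β }, { α, γ }, { α, δ }, { α, ε }, { α, ζ }, { β, γ }, { β, δ }, { β, ε }, { β, ζ }, { γ, δ }, { γ, ε }, { γ, ζ }, { δ, ε }, { δ, ζ }, { ε, ζ }, { α, β, γ }, { α, β, δ }, { α, β, ε }, { α, β, ζ }, { α, γ, δ }, { α, γ, ε }, { α, γ, ζ }, { α, δ, ε }, { α, δ, ζ }, { α, ε, ζ }, { β, γ, δ }, { β, γ, ε }, { β, γ, ζ }, { β, δ, ε }, { β, δ, ζ }, { β, ε, ζ }, { γ, δ, ε }, { γ, δ, ζ }, { γ, ε, ζ }, { δ, ε, ζ }, { α, β, γ, δ }, { α, β, γ, ε }, { α, β, γ, ζ }, { α, β, δ, ε }, { α, β, δ, ζ }, { α, β, ε, ζ }, { α, γ, δ, ε }, { α, γ, δ, ζ }, { α, γ, ε, ζ }, { α, δ, ε, ζ }, { β, γ, δ, ε }, { β, γ, δ, ζ }, { β, γ, ε, ζ }, { β, δ, ε, ζ }, { γ, δ, ε, ζ }, { α, β, γ, δ, ε }, { α, β, γ, δ, ζ }, { α, β, γ, ε, ζ }, { α, β, δ, ε, ζ }, { α, γ, δ, ε, ζ }, { β, γ, δ, ε, ζ }, X }

Working:
Take S₀ = 𝒞 ∪ {∅, X} = { ∅, { β, γ, δ }, { β, γ, ε }, { α, β, δ, ζ }, { α, γ, δ, ε }, X }.
Round 1. New:
  { β, ζ }  = X∖{ α, γ, δ, ε }
  { γ, ε }  = X∖{ α, β, δ, ζ }
  { α, δ, ζ }  = X∖{ β, γ, ε }
  { α, ε, ζ }  = X∖{ β, γ, δ }
  { β, γ, δ, ε }  = { β, γ, ε } ∪ { β, γ, δ }
  { α, β, γ, δ, ε }  = { β, γ, ε } ∪ { α, γ, δ, ε }
  { α, β, γ, δ, ζ }  = { β, γ, δ } ∪ { α, β, δ, ζ }
  — 13 sets.
Round 2 adds 12:
  { ε }  = X∖{ α, β, γ, δ, ζ }
  { ζ }  = X∖{ α, β, γ, δ, ε }
  { α, ζ }  = X∖{ β, γ, δ, ε }
  { α, β, ε, ζ }  = { β, ζ } ∪ { α, ε, ζ }
  { α, γ, ε, ζ }  = { α, ε, ζ } ∪ { γ, ε }
  { α, δ, ε, ζ }  = { α, δ, ζ } ∪ { α, ε, ζ }
  { β, γ, δ, ζ }  = { β, γ, δ } ∪ { β, ζ }
  { β, γ, ε, ζ }  = { β, ζ } ∪ { β, γ, ε }
  { α, β, γ, ε, ζ }  = { β, γ, ε } ∪ { α, ε, ζ }
  { α, β, δ, ε, ζ }  = { α, β, δ, ζ } ∪ { α, ε, ζ }
  { α, γ, δ, ε, ζ }  = { α, δ, ζ } ∪ { α, γ, δ, ε }
  { β, γ, δ, ε, ζ }  = { β, ζ } ∪ { β, γ, δ, ε }
  — 25 sets.
Round 3: +13 →
  { α }  = X∖{ β, γ, δ, ε, ζ }
  { β }  = X∖{ α, γ, δ, ε, ζ }
  { γ }  = X∖{ α, β, δ, ε, ζ }
  { δ }  = X∖{ α, β, γ, ε, ζ }
  { α, δ }  = X∖{ β, γ, ε, ζ }
  { α, ε }  = X∖{ β, γ, δ, ζ }
  { β, γ }  = X∖{ α, δ, ε, ζ }
  { β, δ }  = X∖{ α, γ, ε, ζ }
  { γ, δ }  = X∖{ α, β, ε, ζ }
  { ε, ζ }  = { ζ } ∪ { ε }
  { α, β, ζ }  = { α, ζ } ∪ { β, ζ }
  { β, ε, ζ }  = { β, ζ } ∪ { ε }
  { γ, ε, ζ }  = { γ, ε } ∪ { ζ }
  — 38 sets.
Round 4 adds 26:
  { α, β }  = { β } ∪ { α }
  { α, γ }  = { γ } ∪ { α }
  { β, ε }  = { β } ∪ { ε }
  { γ, ζ }  = { γ } ∪ { ζ }
  { δ, ε }  = { δ } ∪ { ε }
  { δ, ζ }  = { δ } ∪ { ζ }
  { α, β, γ }  = { β, γ } ∪ { α }
  { α, β, δ }  = X∖{ γ, ε, ζ }
  { α, β, ε }  = { β } ∪ { α, ε }
  { α, γ, δ }  = X∖{ β, ε, ζ }
  { α, γ, ε }  = { γ, ε } ∪ { α }
  { α, γ, ζ }  = { α, ζ } ∪ { γ }
  { α, δ, ε }  = { δ } ∪ { α, ε }
  { β, γ, ζ }  = { β, ζ } ∪ { γ }
  { β, δ, ε }  = { β, δ } ∪ { ε }
  { β, δ, ζ }  = { β, ζ } ∪ { δ }
  { γ, δ, ε }  = X∖{ α, β, ζ }
  { γ, δ, ζ }  = { γ, δ } ∪ { ζ }
  { δ, ε, ζ }  = { δ } ∪ { ε, ζ }
  { α, β, γ, δ }  = X∖{ ε, ζ }
  { α, β, γ, ε }  = { β, γ } ∪ { α, ε }
  { α, β, γ, ζ }  = { α, ζ } ∪ { β, γ }
  { α, β, δ, ε }  = { α, ε } ∪ { β, δ }
  { α, γ, δ, ζ }  = { γ, δ } ∪ { α, ζ }
  { β, δ, ε, ζ }  = { δ } ∪ { β, ε, ζ }
  { γ, δ, ε, ζ }  = { γ, δ } ∪ { ε, ζ }
  — 64 sets.
Round 5: no new sets; the family is a σ-algebra.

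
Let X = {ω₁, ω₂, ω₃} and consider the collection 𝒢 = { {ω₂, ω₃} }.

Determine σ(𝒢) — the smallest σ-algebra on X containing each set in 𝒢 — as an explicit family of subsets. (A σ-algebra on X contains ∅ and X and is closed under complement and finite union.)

|σ(𝒢)| = 4.  σ(𝒢) = { {}, {ω₁}, {ω₂, ω₃}, X }

Check:
Start: 𝒢 ∪ {∅, X} = { {}, {ω₂, ω₃}, X }.
Pass 1: +1 →
  {ω₁}  = X∖{ω₂, ω₃}
Pass 2: no new sets; the family is a σ-algebra.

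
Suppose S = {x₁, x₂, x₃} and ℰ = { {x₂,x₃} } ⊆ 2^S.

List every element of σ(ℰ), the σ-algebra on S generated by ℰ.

|σ(ℰ)| = 4.  σ(ℰ) = { {}, {x₁}, {x₂,x₃}, S }

Trace:
Start: ℰ ∪ {∅, S} = { {}, {x₂,x₃}, S }.
Iteration 1 adds 1:
  {x₁}  = {x₂,x₃}ᶜ
  [4 total]
Iteration 2: closed — nothing new.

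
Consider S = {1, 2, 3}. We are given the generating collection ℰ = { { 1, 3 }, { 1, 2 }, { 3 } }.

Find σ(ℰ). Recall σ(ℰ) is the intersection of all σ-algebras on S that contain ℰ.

σ(ℰ) (8 sets): { {}, { 1 }, { 2 }, { 3 }, { 1, 2 }, { 1, 3 }, { 2, 3 }, S }

Trace:
Seed the family with ℰ together with ∅ and S: { {}, { 3 }, { 1, 2 }, { 1, 3 }, S }.
Pass 1: +1 →
  { 2 }  = { 1, 3 }ᶜ
  [6 total]
Pass 2: +1 →
  { 2, 3 }  = { 3 } ∪ { 2 }
  [7 total]
Pass 3: 1 new —
  { 1 }  = { 2, 3 }ᶜ
  [8 total]
Pass 4 adds nothing — fixpoint reached.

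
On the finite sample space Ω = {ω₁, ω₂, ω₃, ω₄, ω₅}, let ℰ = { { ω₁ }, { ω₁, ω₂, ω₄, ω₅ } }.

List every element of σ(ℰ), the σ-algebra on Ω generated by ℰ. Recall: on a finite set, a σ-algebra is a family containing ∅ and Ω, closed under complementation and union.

Answer: σ(ℰ) = { {  }, { ω₁ }, { ω₃ }, { ω₁, ω₃ }, { ω₂, ω₄, ω₅ }, { ω₁, ω₂, ω₄, ω₅ }, { ω₂, ω₃, ω₄, ω₅ }, Ω }

Working:
Initial family (4 sets): { {  }, { ω₁ }, { ω₁, ω₂, ω₄, ω₅ }, Ω }.
Pass 1 (2 new):
  { ω₃ }  = complement { ω₁, ω₂, ω₄, ω₅ }
  { ω₂, ω₃, ω₄, ω₅ }  = complement { ω₁ }
  — 6 sets.
Pass 2. New:
  { ω₁, ω₃ }  = { ω₃ } ∪ { ω₁ }
  — 7 sets.
Pass 3 (1 new):
  { ω₂, ω₄, ω₅ }  = complement { ω₁, ω₃ }
  — 8 sets.
Pass 4: closed — nothing new.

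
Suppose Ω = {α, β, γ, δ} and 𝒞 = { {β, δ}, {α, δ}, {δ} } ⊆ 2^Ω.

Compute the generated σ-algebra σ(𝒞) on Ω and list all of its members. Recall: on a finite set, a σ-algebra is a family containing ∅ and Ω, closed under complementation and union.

σ(𝒞) = { ∅, {α}, {β}, {γ}, {δ}, {α, β}, {α, γ}, {α, δ}, {β, γ}, {β, δ}, {γ, δ}, {α, β, γ}, {α, β, δ}, {α, γ, δ}, {β, γ, δ}, Ω }

Check:
Initial family (5 sets): { ∅, {δ}, {α, δ}, {β, δ}, Ω }.
Step 1: +4 →
  {α, γ}  = {β, δ}ᶜ
  {β, γ}  = {α, δ}ᶜ
  {α, β, γ}  = {δ}ᶜ
  {α, β, δ}  = {α, δ} ∪ {β, δ}
Step 2 adds 3:
  {γ}  = {α, β, δ}ᶜ
  {α, γ, δ}  = {α, δ} ∪ {α, γ}
  {β, γ, δ}  = {β, γ} ∪ {δ}
Step 3 adds 3:
  {α}  = {β, γ, δ}ᶜ
  {β}  = {α, γ, δ}ᶜ
  {γ, δ}  = {γ} ∪ {δ}
Step 4. New:
  {α, β}  = {γ, δ}ᶜ
Step 5 adds nothing — fixpoint reached.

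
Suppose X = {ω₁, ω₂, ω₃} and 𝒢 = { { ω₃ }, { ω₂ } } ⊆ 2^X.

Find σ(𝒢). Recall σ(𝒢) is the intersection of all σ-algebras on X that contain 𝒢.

σ(𝒢) (8 sets): { {  }, { ω₁ }, { ω₂ }, { ω₃ }, { ω₁, ω₂ }, { ω₁, ω₃ }, { ω₂, ω₃ }, X }

Trace:
Start: 𝒢 ∪ {∅, X} = { {  }, { ω₂ }, { ω₃ }, X }.
Iteration 1: +3 →
  { ω₁, ω₂ }  = { ω₃ }ᶜ
  { ω₁, ω₃ }  = { ω₂ }ᶜ
  { ω₂, ω₃ }  = { ω₃ } ∪ { ω₂ }
  (now 7)
Iteration 2 (1 new):
  { ω₁ }  = { ω₂, ω₃ }ᶜ
  (now 8)
After Iteration 3 the family is unchanged; done.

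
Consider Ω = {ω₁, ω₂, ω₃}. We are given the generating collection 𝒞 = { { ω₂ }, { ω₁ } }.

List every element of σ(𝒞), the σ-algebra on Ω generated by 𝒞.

σ(𝒞) (8 sets): { ∅, { ω₁ }, { ω₂ }, { ω₃ }, { ω₁, ω₂ }, { ω₁, ω₃ }, { ω₂, ω₃ }, Ω }

Trace:
Initial family (4 sets): { ∅, { ω₁ }, { ω₂ }, Ω }.
Step 1. New:
  { ω₁, ω₂ }  = { ω₂ } ∪ { ω₁ }
  { ω₁, ω₃ }  = { ω₂ }ᶜ
  { ω₂, ω₃ }  = { ω₁ }ᶜ
  |family| = 7
Step 2 adds 1:
  { ω₃ }  = { ω₁, ω₂ }ᶜ
  |family| = 8
Step 3: closed — nothing new.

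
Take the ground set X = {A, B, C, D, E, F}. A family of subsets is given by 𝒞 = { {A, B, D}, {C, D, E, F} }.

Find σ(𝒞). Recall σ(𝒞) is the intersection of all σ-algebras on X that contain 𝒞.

|σ(𝒞)| = 8.  σ(𝒞) = { {}, {D}, {A, B}, {A, B, D}, {C, E, F}, {C, D, E, F}, {A, B, C, E, F}, X }

Working:
Seed the family with 𝒞 together with ∅ and X: { {}, {A, B, D}, {C, D, E, F}, X }.
Pass 1. New:
  {A, B}  = complement {C, D, E, F}
  {C, E, F}  = complement {A, B, D}
  |family| = 6
Pass 2 (1 new):
  {A, B, C, E, F}  = {A, B} ∪ {C, E, F}
  |family| = 7
Pass 3: +1 →
  {D}  = complement {A, B, C, E, F}
  |family| = 8
Pass 4: no new sets; the family is a σ-algebra.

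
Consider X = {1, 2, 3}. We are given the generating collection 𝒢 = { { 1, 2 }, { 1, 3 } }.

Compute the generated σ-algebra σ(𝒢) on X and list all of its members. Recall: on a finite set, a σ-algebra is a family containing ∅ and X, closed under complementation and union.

σ(𝒢) (8 sets): { {  }, { 1 }, { 2 }, { 3 }, { 1, 2 }, { 1, 3 }, { 2, 3 }, X }

Derivation:
Seed the family with 𝒢 together with ∅ and X: { {  }, { 1, 2 }, { 1, 3 }, X }.
Iteration 1 (2 new):
  { 2 }  = complement { 1, 3 }
  { 3 }  = complement { 1, 2 }
  — 6 sets.
Iteration 2: +1 →
  { 2, 3 }  = { 3 } ∪ { 2 }
  — 7 sets.
Iteration 3 (1 new):
  { 1 }  = complement { 2, 3 }
  — 8 sets.
Iteration 4: stable.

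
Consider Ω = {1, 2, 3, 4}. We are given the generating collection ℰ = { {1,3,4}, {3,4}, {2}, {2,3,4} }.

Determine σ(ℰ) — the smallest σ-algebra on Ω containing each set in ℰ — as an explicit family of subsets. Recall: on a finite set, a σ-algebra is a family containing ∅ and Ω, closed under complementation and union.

Answer: σ(ℰ) = { {}, {1}, {2}, {1,2}, {3,4}, {1,3,4}, {2,3,4}, Ω }

Working:
Take S₀ = ℰ ∪ {∅, Ω} = { {}, {2}, {3,4}, {1,3,4}, {2,3,4}, Ω }.
Step 1 (2 new):
  {1}  = ᶜ of {2,3,4}
  {1,2}  = ᶜ of {3,4}
  — 8 sets.
Step 2: already closed under ᶜ and ∪.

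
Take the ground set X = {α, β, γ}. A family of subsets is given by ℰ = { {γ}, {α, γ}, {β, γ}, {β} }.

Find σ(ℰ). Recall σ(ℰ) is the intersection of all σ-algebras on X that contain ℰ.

Answer: σ(ℰ) = { {}, {α}, {β}, {γ}, {α, β}, {α, γ}, {β, γ}, X }

Trace:
Seed the family with ℰ together with ∅ and X: { {}, {β}, {γ}, {α, γ}, {β, γ}, X }.
Pass 1: +2 →
  {α}  = complement {β, γ}
  {α, β}  = complement {γ}
  [8 total]
Pass 2: already closed under ᶜ and ∪.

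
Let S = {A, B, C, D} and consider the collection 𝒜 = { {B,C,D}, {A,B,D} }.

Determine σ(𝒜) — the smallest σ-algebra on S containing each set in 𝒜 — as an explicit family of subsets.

σ(𝒜) = { {}, {A}, {C}, {A,C}, {B,D}, {A,B,D}, {B,C,D}, S }

Check:
Start: 𝒜 ∪ {∅, S} = { {}, {A,B,D}, {B,C,D}, S }.
Round 1: 2 new —
  {A}  = {B,C,D}ᶜ
  {C}  = {A,B,D}ᶜ
  (now 6)
Round 2: +1 →
  {A,C}  = {C} ∪ {A}
  (now 7)
Round 3. New:
  {B,D}  = {A,C}ᶜ
  (now 8)
Round 4: closed — nothing new.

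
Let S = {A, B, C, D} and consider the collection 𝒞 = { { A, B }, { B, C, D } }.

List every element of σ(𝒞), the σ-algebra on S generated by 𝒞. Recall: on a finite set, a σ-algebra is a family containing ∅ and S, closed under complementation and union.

σ(𝒞) = { {}, { A }, { B }, { A, B }, { C, D }, { A, C, D }, { B, C, D }, S }

Check:
Begin from { {}, { A, B }, { B, C, D }, S } (that is, 𝒞 plus ∅ and S).
Pass 1: 2 new —
  { A }  = S∖{ B, C, D }
  { C, D }  = S∖{ A, B }
  |family| = 6
Pass 2: +1 →
  { A, C, D }  = { C, D } ∪ { A }
  |family| = 7
Pass 3 adds 1:
  { B }  = S∖{ A, C, D }
  |family| = 8
Pass 4: closed — nothing new.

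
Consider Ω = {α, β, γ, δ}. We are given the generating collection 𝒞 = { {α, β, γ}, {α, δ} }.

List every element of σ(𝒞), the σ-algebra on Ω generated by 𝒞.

σ(𝒞) = { ∅, {α}, {δ}, {α, δ}, {β, γ}, {α, β, γ}, {β, γ, δ}, Ω }

Derivation:
Take S₀ = 𝒞 ∪ {∅, Ω} = { ∅, {α, δ}, {α, β, γ}, Ω }.
Step 1: 2 new —
  {δ}  = complement {α, β, γ}
  {β, γ}  = complement {α, δ}
  |family| = 6
Step 2: 1 new —
  {β, γ, δ}  = {β, γ} ∪ {δ}
  |family| = 7
Step 3 (1 new):
  {α}  = complement {β, γ, δ}
  |family| = 8
Step 4: closed — nothing new.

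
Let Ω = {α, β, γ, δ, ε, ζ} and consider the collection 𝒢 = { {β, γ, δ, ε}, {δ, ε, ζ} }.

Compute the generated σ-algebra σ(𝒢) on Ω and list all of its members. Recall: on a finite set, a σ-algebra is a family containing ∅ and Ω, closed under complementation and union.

Begin from { {}, {δ, ε, ζ}, {β, γ, δ, ε}, Ω } (that is, 𝒢 plus ∅ and Ω).
Pass 1: +3 →
  {α, ζ}  = Ω∖{β, γ, δ, ε}
  {α, β, γ}  = Ω∖{δ, ε, ζ}
  {β, γ, δ, ε, ζ}  = {β, γ, δ, ε} ∪ {δ, ε, ζ}
Pass 2. New:
  {α}  = Ω∖{β, γ, δ, ε, ζ}
  {α, β, γ, ζ}  = {α, β, γ} ∪ {α, ζ}
  {α, δ, ε, ζ}  = {α, ζ} ∪ {δ, ε, ζ}
  {α, β, γ, δ, ε}  = {α, β, γ} ∪ {β, γ, δ, ε}
Pass 3: 3 new —
  {ζ}  = Ω∖{α, β, γ, δ, ε}
  {β, γ}  = Ω∖{α, δ, ε, ζ}
  {δ, ε}  = Ω∖{α, β, γ, ζ}
Pass 4. New:
  {α, δ, ε}  = {δ, ε} ∪ {α}
  {β, γ, ζ}  = {β, γ} ∪ {ζ}
Pass 5: no new sets; the family is a σ-algebra.

|σ(𝒢)| = 16.  σ(𝒢) = { {}, {α}, {ζ}, {α, ζ}, {β, γ}, {δ, ε}, {α, β, γ}, {α, δ, ε}, {β, γ, ζ}, {δ, ε, ζ}, {α, β, γ, ζ}, {α, δ, ε, ζ}, {β, γ, δ, ε}, {α, β, γ, δ, ε}, {β, γ, δ, ε, ζ}, Ω }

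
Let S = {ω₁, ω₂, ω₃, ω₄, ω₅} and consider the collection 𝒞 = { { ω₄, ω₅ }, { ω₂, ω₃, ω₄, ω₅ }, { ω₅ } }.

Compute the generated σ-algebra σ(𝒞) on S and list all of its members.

σ(𝒞) (16 sets): { {}, { ω₁ }, { ω₄ }, { ω₅ }, { ω₁, ω₄ }, { ω₁, ω₅ }, { ω₂, ω₃ }, { ω₄, ω₅ }, { ω₁, ω₂, ω₃ }, { ω₁, ω₄, ω₅ }, { ω₂, ω₃, ω₄ }, { ω₂, ω₃, ω₅ }, { ω₁, ω₂, ω₃, ω₄ }, { ω₁, ω₂, ω₃, ω₅ }, { ω₂, ω₃, ω₄, ω₅ }, S }

Check:
Take S₀ = 𝒞 ∪ {∅, S} = { {}, { ω₅ }, { ω₄, ω₅ }, { ω₂, ω₃, ω₄, ω₅ }, S }.
Step 1 (3 new):
  { ω₁ }  = S∖{ ω₂, ω₃, ω₄, ω₅ }
  { ω₁, ω₂, ω₃ }  = S∖{ ω₄, ω₅ }
  { ω₁, ω₂, ω₃, ω₄ }  = S∖{ ω₅ }
Step 2 (3 new):
  { ω₁, ω₅ }  = { ω₅ } ∪ { ω₁ }
  { ω₁, ω₄, ω₅ }  = { ω₄, ω₅ } ∪ { ω₁ }
  { ω₁, ω₂, ω₃, ω₅ }  = { ω₁, ω₂, ω₃ } ∪ { ω₅ }
Step 3 adds 3:
  { ω₄ }  = S∖{ ω₁, ω₂, ω₃, ω₅ }
  { ω₂, ω₃ }  = S∖{ ω₁, ω₄, ω₅ }
  { ω₂, ω₃, ω₄ }  = S∖{ ω₁, ω₅ }
Step 4: 2 new —
  { ω₁, ω₄ }  = { ω₄ } ∪ { ω₁ }
  { ω₂, ω₃, ω₅ }  = { ω₂, ω₃ } ∪ { ω₅ }
Step 5 adds nothing — fixpoint reached.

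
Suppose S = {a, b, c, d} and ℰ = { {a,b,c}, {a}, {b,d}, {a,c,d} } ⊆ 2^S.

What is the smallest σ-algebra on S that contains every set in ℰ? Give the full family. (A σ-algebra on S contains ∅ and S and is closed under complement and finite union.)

Start: ℰ ∪ {∅, S} = { {}, {a}, {b,d}, {a,b,c}, {a,c,d}, S }.
Round 1. New:
  {b}  = {a,c,d}ᶜ
  {d}  = {a,b,c}ᶜ
  {a,c}  = {b,d}ᶜ
  {a,b,d}  = {b,d} ∪ {a}
  {b,c,d}  = {a}ᶜ
  [11 total]
Round 2: 3 new —
  {c}  = {a,b,d}ᶜ
  {a,b}  = {b} ∪ {a}
  {a,d}  = {d} ∪ {a}
  [14 total]
Round 3 (2 new):
  {b,c}  = {a,d}ᶜ
  {c,d}  = {a,b}ᶜ
  [16 total]
Round 4 adds nothing — fixpoint reached.

Therefore σ(ℰ) = { {}, {a}, {b}, {c}, {d}, {a,b}, {a,c}, {a,d}, {b,c}, {b,d}, {c,d}, {a,b,c}, {a,b,d}, {a,c,d}, {b,c,d}, S } (|σ(ℰ)| = 16).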